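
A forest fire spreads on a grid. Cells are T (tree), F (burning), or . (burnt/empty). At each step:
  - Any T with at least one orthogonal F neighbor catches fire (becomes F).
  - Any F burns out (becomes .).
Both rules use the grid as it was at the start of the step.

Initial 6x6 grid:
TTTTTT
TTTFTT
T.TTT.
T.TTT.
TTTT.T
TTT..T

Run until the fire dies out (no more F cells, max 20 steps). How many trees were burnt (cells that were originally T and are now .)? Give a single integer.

Step 1: +4 fires, +1 burnt (F count now 4)
Step 2: +7 fires, +4 burnt (F count now 7)
Step 3: +6 fires, +7 burnt (F count now 6)
Step 4: +3 fires, +6 burnt (F count now 3)
Step 5: +3 fires, +3 burnt (F count now 3)
Step 6: +2 fires, +3 burnt (F count now 2)
Step 7: +1 fires, +2 burnt (F count now 1)
Step 8: +0 fires, +1 burnt (F count now 0)
Fire out after step 8
Initially T: 28, now '.': 34
Total burnt (originally-T cells now '.'): 26

Answer: 26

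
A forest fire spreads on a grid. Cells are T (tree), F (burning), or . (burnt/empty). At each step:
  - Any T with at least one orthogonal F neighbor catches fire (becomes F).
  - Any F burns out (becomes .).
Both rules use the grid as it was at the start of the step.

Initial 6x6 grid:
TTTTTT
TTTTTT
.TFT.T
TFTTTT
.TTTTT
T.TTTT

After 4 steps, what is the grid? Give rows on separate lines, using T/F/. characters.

Step 1: 6 trees catch fire, 2 burn out
  TTTTTT
  TTFTTT
  .F.F.T
  F.FTTT
  .FTTTT
  T.TTTT
Step 2: 5 trees catch fire, 6 burn out
  TTFTTT
  TF.FTT
  .....T
  ...FTT
  ..FTTT
  T.TTTT
Step 3: 7 trees catch fire, 5 burn out
  TF.FTT
  F...FT
  .....T
  ....FT
  ...FTT
  T.FTTT
Step 4: 6 trees catch fire, 7 burn out
  F...FT
  .....F
  .....T
  .....F
  ....FT
  T..FTT

F...FT
.....F
.....T
.....F
....FT
T..FTT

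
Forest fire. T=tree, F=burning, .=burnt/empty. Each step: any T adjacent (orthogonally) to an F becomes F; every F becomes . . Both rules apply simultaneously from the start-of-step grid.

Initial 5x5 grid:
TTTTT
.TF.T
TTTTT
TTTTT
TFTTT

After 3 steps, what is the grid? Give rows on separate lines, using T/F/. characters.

Step 1: 6 trees catch fire, 2 burn out
  TTFTT
  .F..T
  TTFTT
  TFTTT
  F.FTT
Step 2: 7 trees catch fire, 6 burn out
  TF.FT
  ....T
  TF.FT
  F.FTT
  ...FT
Step 3: 6 trees catch fire, 7 burn out
  F...F
  ....T
  F...F
  ...FT
  ....F

F...F
....T
F...F
...FT
....F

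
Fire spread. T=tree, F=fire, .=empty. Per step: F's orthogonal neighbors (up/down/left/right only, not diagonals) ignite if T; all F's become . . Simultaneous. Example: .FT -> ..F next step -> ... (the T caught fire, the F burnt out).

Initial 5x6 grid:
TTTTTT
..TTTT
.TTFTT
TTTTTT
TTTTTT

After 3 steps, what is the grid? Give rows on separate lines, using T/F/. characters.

Step 1: 4 trees catch fire, 1 burn out
  TTTTTT
  ..TFTT
  .TF.FT
  TTTFTT
  TTTTTT
Step 2: 8 trees catch fire, 4 burn out
  TTTFTT
  ..F.FT
  .F...F
  TTF.FT
  TTTFTT
Step 3: 7 trees catch fire, 8 burn out
  TTF.FT
  .....F
  ......
  TF...F
  TTF.FT

TTF.FT
.....F
......
TF...F
TTF.FT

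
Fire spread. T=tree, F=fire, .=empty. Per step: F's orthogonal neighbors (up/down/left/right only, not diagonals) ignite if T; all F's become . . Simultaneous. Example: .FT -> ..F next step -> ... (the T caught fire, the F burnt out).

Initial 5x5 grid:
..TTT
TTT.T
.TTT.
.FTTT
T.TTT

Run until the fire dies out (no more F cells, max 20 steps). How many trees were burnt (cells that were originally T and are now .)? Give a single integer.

Answer: 16

Derivation:
Step 1: +2 fires, +1 burnt (F count now 2)
Step 2: +4 fires, +2 burnt (F count now 4)
Step 3: +5 fires, +4 burnt (F count now 5)
Step 4: +2 fires, +5 burnt (F count now 2)
Step 5: +1 fires, +2 burnt (F count now 1)
Step 6: +1 fires, +1 burnt (F count now 1)
Step 7: +1 fires, +1 burnt (F count now 1)
Step 8: +0 fires, +1 burnt (F count now 0)
Fire out after step 8
Initially T: 17, now '.': 24
Total burnt (originally-T cells now '.'): 16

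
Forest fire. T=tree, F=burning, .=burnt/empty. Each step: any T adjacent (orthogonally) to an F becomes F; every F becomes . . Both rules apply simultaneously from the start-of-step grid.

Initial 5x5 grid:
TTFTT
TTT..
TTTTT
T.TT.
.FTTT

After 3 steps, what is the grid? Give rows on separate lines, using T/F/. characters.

Step 1: 4 trees catch fire, 2 burn out
  TF.FT
  TTF..
  TTTTT
  T.TT.
  ..FTT
Step 2: 6 trees catch fire, 4 burn out
  F...F
  TF...
  TTFTT
  T.FT.
  ...FT
Step 3: 5 trees catch fire, 6 burn out
  .....
  F....
  TF.FT
  T..F.
  ....F

.....
F....
TF.FT
T..F.
....F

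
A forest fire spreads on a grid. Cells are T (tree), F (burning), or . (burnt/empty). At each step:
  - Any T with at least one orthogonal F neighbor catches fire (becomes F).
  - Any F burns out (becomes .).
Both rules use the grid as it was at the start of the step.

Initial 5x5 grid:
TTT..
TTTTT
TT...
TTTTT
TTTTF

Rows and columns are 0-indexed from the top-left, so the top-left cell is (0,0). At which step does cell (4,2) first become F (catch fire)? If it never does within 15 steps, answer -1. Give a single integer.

Step 1: cell (4,2)='T' (+2 fires, +1 burnt)
Step 2: cell (4,2)='F' (+2 fires, +2 burnt)
  -> target ignites at step 2
Step 3: cell (4,2)='.' (+2 fires, +2 burnt)
Step 4: cell (4,2)='.' (+2 fires, +2 burnt)
Step 5: cell (4,2)='.' (+2 fires, +2 burnt)
Step 6: cell (4,2)='.' (+2 fires, +2 burnt)
Step 7: cell (4,2)='.' (+3 fires, +2 burnt)
Step 8: cell (4,2)='.' (+3 fires, +3 burnt)
Step 9: cell (4,2)='.' (+1 fires, +3 burnt)
Step 10: cell (4,2)='.' (+0 fires, +1 burnt)
  fire out at step 10

2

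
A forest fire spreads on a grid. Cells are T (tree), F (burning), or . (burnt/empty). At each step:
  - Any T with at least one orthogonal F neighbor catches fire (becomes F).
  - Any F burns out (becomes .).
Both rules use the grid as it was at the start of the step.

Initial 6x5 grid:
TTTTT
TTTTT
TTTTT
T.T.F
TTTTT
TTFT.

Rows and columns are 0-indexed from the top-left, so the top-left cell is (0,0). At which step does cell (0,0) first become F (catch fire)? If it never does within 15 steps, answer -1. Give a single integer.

Step 1: cell (0,0)='T' (+5 fires, +2 burnt)
Step 2: cell (0,0)='T' (+6 fires, +5 burnt)
Step 3: cell (0,0)='T' (+4 fires, +6 burnt)
Step 4: cell (0,0)='T' (+4 fires, +4 burnt)
Step 5: cell (0,0)='T' (+3 fires, +4 burnt)
Step 6: cell (0,0)='T' (+2 fires, +3 burnt)
Step 7: cell (0,0)='F' (+1 fires, +2 burnt)
  -> target ignites at step 7
Step 8: cell (0,0)='.' (+0 fires, +1 burnt)
  fire out at step 8

7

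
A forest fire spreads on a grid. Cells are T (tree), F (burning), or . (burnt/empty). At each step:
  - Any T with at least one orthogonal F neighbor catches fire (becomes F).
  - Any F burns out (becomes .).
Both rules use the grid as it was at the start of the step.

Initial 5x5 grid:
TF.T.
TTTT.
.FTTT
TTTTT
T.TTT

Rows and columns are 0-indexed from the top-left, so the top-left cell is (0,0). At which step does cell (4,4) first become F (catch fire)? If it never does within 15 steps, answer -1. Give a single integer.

Step 1: cell (4,4)='T' (+4 fires, +2 burnt)
Step 2: cell (4,4)='T' (+5 fires, +4 burnt)
Step 3: cell (4,4)='T' (+5 fires, +5 burnt)
Step 4: cell (4,4)='T' (+3 fires, +5 burnt)
Step 5: cell (4,4)='F' (+1 fires, +3 burnt)
  -> target ignites at step 5
Step 6: cell (4,4)='.' (+0 fires, +1 burnt)
  fire out at step 6

5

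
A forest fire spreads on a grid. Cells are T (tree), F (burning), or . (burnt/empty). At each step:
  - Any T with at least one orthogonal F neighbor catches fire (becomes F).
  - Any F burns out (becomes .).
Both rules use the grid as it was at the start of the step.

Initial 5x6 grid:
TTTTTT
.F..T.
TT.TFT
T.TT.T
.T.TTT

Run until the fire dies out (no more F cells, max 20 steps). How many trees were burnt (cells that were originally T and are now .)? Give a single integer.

Step 1: +5 fires, +2 burnt (F count now 5)
Step 2: +6 fires, +5 burnt (F count now 6)
Step 3: +6 fires, +6 burnt (F count now 6)
Step 4: +1 fires, +6 burnt (F count now 1)
Step 5: +0 fires, +1 burnt (F count now 0)
Fire out after step 5
Initially T: 19, now '.': 29
Total burnt (originally-T cells now '.'): 18

Answer: 18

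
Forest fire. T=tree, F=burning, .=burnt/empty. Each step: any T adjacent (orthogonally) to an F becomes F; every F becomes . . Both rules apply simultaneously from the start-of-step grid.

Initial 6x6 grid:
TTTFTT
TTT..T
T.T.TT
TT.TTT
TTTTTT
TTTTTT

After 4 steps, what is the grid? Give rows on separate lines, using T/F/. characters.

Step 1: 2 trees catch fire, 1 burn out
  TTF.FT
  TTT..T
  T.T.TT
  TT.TTT
  TTTTTT
  TTTTTT
Step 2: 3 trees catch fire, 2 burn out
  TF...F
  TTF..T
  T.T.TT
  TT.TTT
  TTTTTT
  TTTTTT
Step 3: 4 trees catch fire, 3 burn out
  F.....
  TF...F
  T.F.TT
  TT.TTT
  TTTTTT
  TTTTTT
Step 4: 2 trees catch fire, 4 burn out
  ......
  F.....
  T...TF
  TT.TTT
  TTTTTT
  TTTTTT

......
F.....
T...TF
TT.TTT
TTTTTT
TTTTTT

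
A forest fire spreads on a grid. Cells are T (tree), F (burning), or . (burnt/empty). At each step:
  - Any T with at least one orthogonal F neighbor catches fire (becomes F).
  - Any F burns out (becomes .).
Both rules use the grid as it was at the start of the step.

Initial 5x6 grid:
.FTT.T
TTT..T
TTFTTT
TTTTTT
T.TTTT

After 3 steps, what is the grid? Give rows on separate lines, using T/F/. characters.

Step 1: 6 trees catch fire, 2 burn out
  ..FT.T
  TFF..T
  TF.FTT
  TTFTTT
  T.TTTT
Step 2: 7 trees catch fire, 6 burn out
  ...F.T
  F....T
  F...FT
  TF.FTT
  T.FTTT
Step 3: 4 trees catch fire, 7 burn out
  .....T
  .....T
  .....F
  F...FT
  T..FTT

.....T
.....T
.....F
F...FT
T..FTT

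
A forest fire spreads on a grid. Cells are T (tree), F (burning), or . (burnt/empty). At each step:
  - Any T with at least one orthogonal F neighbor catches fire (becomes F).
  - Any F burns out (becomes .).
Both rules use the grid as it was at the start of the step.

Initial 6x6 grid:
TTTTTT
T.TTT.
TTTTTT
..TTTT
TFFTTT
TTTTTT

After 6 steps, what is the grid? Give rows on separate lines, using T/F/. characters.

Step 1: 5 trees catch fire, 2 burn out
  TTTTTT
  T.TTT.
  TTTTTT
  ..FTTT
  F..FTT
  TFFTTT
Step 2: 5 trees catch fire, 5 burn out
  TTTTTT
  T.TTT.
  TTFTTT
  ...FTT
  ....FT
  F..FTT
Step 3: 6 trees catch fire, 5 burn out
  TTTTTT
  T.FTT.
  TF.FTT
  ....FT
  .....F
  ....FT
Step 4: 6 trees catch fire, 6 burn out
  TTFTTT
  T..FT.
  F...FT
  .....F
  ......
  .....F
Step 5: 5 trees catch fire, 6 burn out
  TF.FTT
  F...F.
  .....F
  ......
  ......
  ......
Step 6: 2 trees catch fire, 5 burn out
  F...FT
  ......
  ......
  ......
  ......
  ......

F...FT
......
......
......
......
......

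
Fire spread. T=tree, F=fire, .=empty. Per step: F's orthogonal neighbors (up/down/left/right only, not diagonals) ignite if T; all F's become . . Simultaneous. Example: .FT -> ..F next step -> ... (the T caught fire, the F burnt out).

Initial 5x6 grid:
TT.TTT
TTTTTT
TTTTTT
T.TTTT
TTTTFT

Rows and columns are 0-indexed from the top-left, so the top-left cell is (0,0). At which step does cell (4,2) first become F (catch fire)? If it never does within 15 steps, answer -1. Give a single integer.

Step 1: cell (4,2)='T' (+3 fires, +1 burnt)
Step 2: cell (4,2)='F' (+4 fires, +3 burnt)
  -> target ignites at step 2
Step 3: cell (4,2)='.' (+5 fires, +4 burnt)
Step 4: cell (4,2)='.' (+5 fires, +5 burnt)
Step 5: cell (4,2)='.' (+5 fires, +5 burnt)
Step 6: cell (4,2)='.' (+2 fires, +5 burnt)
Step 7: cell (4,2)='.' (+2 fires, +2 burnt)
Step 8: cell (4,2)='.' (+1 fires, +2 burnt)
Step 9: cell (4,2)='.' (+0 fires, +1 burnt)
  fire out at step 9

2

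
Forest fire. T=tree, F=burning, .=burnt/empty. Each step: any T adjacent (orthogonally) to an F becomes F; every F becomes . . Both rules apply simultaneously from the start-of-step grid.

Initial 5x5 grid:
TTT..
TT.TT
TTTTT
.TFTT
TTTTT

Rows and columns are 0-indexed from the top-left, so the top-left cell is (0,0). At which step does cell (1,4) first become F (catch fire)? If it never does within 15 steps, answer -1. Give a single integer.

Step 1: cell (1,4)='T' (+4 fires, +1 burnt)
Step 2: cell (1,4)='T' (+5 fires, +4 burnt)
Step 3: cell (1,4)='T' (+6 fires, +5 burnt)
Step 4: cell (1,4)='F' (+3 fires, +6 burnt)
  -> target ignites at step 4
Step 5: cell (1,4)='.' (+2 fires, +3 burnt)
Step 6: cell (1,4)='.' (+0 fires, +2 burnt)
  fire out at step 6

4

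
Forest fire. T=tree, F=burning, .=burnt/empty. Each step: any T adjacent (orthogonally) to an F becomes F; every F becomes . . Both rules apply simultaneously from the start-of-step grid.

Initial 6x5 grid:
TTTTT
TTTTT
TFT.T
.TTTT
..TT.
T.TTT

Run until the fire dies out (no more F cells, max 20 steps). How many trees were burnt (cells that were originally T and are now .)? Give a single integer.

Step 1: +4 fires, +1 burnt (F count now 4)
Step 2: +4 fires, +4 burnt (F count now 4)
Step 3: +5 fires, +4 burnt (F count now 5)
Step 4: +5 fires, +5 burnt (F count now 5)
Step 5: +3 fires, +5 burnt (F count now 3)
Step 6: +1 fires, +3 burnt (F count now 1)
Step 7: +0 fires, +1 burnt (F count now 0)
Fire out after step 7
Initially T: 23, now '.': 29
Total burnt (originally-T cells now '.'): 22

Answer: 22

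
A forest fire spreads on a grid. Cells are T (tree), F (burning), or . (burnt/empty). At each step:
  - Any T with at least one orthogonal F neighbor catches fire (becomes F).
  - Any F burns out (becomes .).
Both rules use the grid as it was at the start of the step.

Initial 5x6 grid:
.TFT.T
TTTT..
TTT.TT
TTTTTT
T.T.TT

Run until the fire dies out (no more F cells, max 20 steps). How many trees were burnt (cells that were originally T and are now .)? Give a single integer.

Answer: 21

Derivation:
Step 1: +3 fires, +1 burnt (F count now 3)
Step 2: +3 fires, +3 burnt (F count now 3)
Step 3: +3 fires, +3 burnt (F count now 3)
Step 4: +4 fires, +3 burnt (F count now 4)
Step 5: +2 fires, +4 burnt (F count now 2)
Step 6: +4 fires, +2 burnt (F count now 4)
Step 7: +2 fires, +4 burnt (F count now 2)
Step 8: +0 fires, +2 burnt (F count now 0)
Fire out after step 8
Initially T: 22, now '.': 29
Total burnt (originally-T cells now '.'): 21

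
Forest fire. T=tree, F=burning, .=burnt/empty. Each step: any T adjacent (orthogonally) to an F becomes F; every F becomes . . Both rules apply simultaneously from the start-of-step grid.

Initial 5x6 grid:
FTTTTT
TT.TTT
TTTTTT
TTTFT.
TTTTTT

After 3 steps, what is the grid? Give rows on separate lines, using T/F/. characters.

Step 1: 6 trees catch fire, 2 burn out
  .FTTTT
  FT.TTT
  TTTFTT
  TTF.F.
  TTTFTT
Step 2: 9 trees catch fire, 6 burn out
  ..FTTT
  .F.FTT
  FTF.FT
  TF....
  TTF.FT
Step 3: 7 trees catch fire, 9 burn out
  ...FTT
  ....FT
  .F...F
  F.....
  TF...F

...FTT
....FT
.F...F
F.....
TF...F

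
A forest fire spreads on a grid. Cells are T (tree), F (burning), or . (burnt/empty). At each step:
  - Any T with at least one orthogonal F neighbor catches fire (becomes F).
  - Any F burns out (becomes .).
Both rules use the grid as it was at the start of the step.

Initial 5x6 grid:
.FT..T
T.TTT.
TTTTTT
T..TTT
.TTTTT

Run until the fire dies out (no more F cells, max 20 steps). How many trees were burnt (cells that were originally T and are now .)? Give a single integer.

Step 1: +1 fires, +1 burnt (F count now 1)
Step 2: +1 fires, +1 burnt (F count now 1)
Step 3: +2 fires, +1 burnt (F count now 2)
Step 4: +3 fires, +2 burnt (F count now 3)
Step 5: +3 fires, +3 burnt (F count now 3)
Step 6: +5 fires, +3 burnt (F count now 5)
Step 7: +3 fires, +5 burnt (F count now 3)
Step 8: +2 fires, +3 burnt (F count now 2)
Step 9: +0 fires, +2 burnt (F count now 0)
Fire out after step 9
Initially T: 21, now '.': 29
Total burnt (originally-T cells now '.'): 20

Answer: 20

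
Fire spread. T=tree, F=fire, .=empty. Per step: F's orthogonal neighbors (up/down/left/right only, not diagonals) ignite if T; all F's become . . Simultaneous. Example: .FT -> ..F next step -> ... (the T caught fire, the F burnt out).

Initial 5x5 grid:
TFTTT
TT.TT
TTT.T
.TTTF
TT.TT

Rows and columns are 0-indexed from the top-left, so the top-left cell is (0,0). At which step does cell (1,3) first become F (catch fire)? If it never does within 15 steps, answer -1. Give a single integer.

Step 1: cell (1,3)='T' (+6 fires, +2 burnt)
Step 2: cell (1,3)='T' (+6 fires, +6 burnt)
Step 3: cell (1,3)='F' (+5 fires, +6 burnt)
  -> target ignites at step 3
Step 4: cell (1,3)='.' (+1 fires, +5 burnt)
Step 5: cell (1,3)='.' (+1 fires, +1 burnt)
Step 6: cell (1,3)='.' (+0 fires, +1 burnt)
  fire out at step 6

3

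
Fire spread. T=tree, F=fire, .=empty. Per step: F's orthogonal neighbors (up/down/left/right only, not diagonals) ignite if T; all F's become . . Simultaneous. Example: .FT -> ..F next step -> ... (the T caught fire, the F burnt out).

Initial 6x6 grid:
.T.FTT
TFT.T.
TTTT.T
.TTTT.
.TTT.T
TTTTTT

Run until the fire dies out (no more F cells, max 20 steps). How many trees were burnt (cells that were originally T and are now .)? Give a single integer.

Answer: 24

Derivation:
Step 1: +5 fires, +2 burnt (F count now 5)
Step 2: +5 fires, +5 burnt (F count now 5)
Step 3: +3 fires, +5 burnt (F count now 3)
Step 4: +3 fires, +3 burnt (F count now 3)
Step 5: +4 fires, +3 burnt (F count now 4)
Step 6: +1 fires, +4 burnt (F count now 1)
Step 7: +1 fires, +1 burnt (F count now 1)
Step 8: +1 fires, +1 burnt (F count now 1)
Step 9: +1 fires, +1 burnt (F count now 1)
Step 10: +0 fires, +1 burnt (F count now 0)
Fire out after step 10
Initially T: 25, now '.': 35
Total burnt (originally-T cells now '.'): 24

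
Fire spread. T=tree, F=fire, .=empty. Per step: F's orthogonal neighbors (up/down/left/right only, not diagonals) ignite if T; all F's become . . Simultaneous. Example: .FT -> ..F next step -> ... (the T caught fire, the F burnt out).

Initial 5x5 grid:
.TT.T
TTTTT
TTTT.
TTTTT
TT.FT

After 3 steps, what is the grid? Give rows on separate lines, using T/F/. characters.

Step 1: 2 trees catch fire, 1 burn out
  .TT.T
  TTTTT
  TTTT.
  TTTFT
  TT..F
Step 2: 3 trees catch fire, 2 burn out
  .TT.T
  TTTTT
  TTTF.
  TTF.F
  TT...
Step 3: 3 trees catch fire, 3 burn out
  .TT.T
  TTTFT
  TTF..
  TF...
  TT...

.TT.T
TTTFT
TTF..
TF...
TT...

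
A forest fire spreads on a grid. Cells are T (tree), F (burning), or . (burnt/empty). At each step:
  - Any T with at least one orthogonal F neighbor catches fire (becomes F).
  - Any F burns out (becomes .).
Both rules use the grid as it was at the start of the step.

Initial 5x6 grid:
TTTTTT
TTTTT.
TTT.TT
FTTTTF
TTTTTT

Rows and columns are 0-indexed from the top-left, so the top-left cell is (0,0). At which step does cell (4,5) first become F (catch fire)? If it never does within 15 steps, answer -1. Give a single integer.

Step 1: cell (4,5)='F' (+6 fires, +2 burnt)
  -> target ignites at step 1
Step 2: cell (4,5)='.' (+7 fires, +6 burnt)
Step 3: cell (4,5)='.' (+6 fires, +7 burnt)
Step 4: cell (4,5)='.' (+4 fires, +6 burnt)
Step 5: cell (4,5)='.' (+3 fires, +4 burnt)
Step 6: cell (4,5)='.' (+0 fires, +3 burnt)
  fire out at step 6

1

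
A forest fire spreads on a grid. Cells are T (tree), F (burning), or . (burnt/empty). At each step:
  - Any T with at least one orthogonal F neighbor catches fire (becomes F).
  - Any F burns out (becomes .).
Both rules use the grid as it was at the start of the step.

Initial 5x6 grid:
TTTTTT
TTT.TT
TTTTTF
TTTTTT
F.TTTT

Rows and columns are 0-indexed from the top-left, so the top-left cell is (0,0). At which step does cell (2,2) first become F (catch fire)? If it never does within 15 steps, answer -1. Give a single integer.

Step 1: cell (2,2)='T' (+4 fires, +2 burnt)
Step 2: cell (2,2)='T' (+7 fires, +4 burnt)
Step 3: cell (2,2)='F' (+7 fires, +7 burnt)
  -> target ignites at step 3
Step 4: cell (2,2)='.' (+6 fires, +7 burnt)
Step 5: cell (2,2)='.' (+2 fires, +6 burnt)
Step 6: cell (2,2)='.' (+0 fires, +2 burnt)
  fire out at step 6

3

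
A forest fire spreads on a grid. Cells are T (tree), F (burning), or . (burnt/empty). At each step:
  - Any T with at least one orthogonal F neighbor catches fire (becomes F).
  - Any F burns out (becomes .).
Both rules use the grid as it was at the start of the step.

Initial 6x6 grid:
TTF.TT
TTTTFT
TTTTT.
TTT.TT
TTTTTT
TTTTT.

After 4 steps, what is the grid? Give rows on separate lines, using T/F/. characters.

Step 1: 6 trees catch fire, 2 burn out
  TF..FT
  TTFF.F
  TTTTF.
  TTT.TT
  TTTTTT
  TTTTT.
Step 2: 6 trees catch fire, 6 burn out
  F....F
  TF....
  TTFF..
  TTT.FT
  TTTTTT
  TTTTT.
Step 3: 5 trees catch fire, 6 burn out
  ......
  F.....
  TF....
  TTF..F
  TTTTFT
  TTTTT.
Step 4: 6 trees catch fire, 5 burn out
  ......
  ......
  F.....
  TF....
  TTFF.F
  TTTTF.

......
......
F.....
TF....
TTFF.F
TTTTF.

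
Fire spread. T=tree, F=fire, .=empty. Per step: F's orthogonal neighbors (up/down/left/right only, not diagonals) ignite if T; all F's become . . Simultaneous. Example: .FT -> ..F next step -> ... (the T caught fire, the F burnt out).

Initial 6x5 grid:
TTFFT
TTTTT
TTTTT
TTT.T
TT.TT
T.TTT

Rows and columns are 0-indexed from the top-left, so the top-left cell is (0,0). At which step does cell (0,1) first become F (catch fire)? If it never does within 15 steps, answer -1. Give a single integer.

Step 1: cell (0,1)='F' (+4 fires, +2 burnt)
  -> target ignites at step 1
Step 2: cell (0,1)='.' (+5 fires, +4 burnt)
Step 3: cell (0,1)='.' (+4 fires, +5 burnt)
Step 4: cell (0,1)='.' (+3 fires, +4 burnt)
Step 5: cell (0,1)='.' (+3 fires, +3 burnt)
Step 6: cell (0,1)='.' (+3 fires, +3 burnt)
Step 7: cell (0,1)='.' (+2 fires, +3 burnt)
Step 8: cell (0,1)='.' (+1 fires, +2 burnt)
Step 9: cell (0,1)='.' (+0 fires, +1 burnt)
  fire out at step 9

1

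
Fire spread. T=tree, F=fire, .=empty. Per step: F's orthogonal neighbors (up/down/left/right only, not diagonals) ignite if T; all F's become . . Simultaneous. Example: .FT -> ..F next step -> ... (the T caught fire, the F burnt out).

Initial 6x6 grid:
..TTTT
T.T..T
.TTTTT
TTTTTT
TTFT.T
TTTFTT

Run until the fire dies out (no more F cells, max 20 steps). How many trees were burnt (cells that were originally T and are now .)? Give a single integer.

Step 1: +5 fires, +2 burnt (F count now 5)
Step 2: +6 fires, +5 burnt (F count now 6)
Step 3: +7 fires, +6 burnt (F count now 7)
Step 4: +3 fires, +7 burnt (F count now 3)
Step 5: +2 fires, +3 burnt (F count now 2)
Step 6: +2 fires, +2 burnt (F count now 2)
Step 7: +1 fires, +2 burnt (F count now 1)
Step 8: +0 fires, +1 burnt (F count now 0)
Fire out after step 8
Initially T: 27, now '.': 35
Total burnt (originally-T cells now '.'): 26

Answer: 26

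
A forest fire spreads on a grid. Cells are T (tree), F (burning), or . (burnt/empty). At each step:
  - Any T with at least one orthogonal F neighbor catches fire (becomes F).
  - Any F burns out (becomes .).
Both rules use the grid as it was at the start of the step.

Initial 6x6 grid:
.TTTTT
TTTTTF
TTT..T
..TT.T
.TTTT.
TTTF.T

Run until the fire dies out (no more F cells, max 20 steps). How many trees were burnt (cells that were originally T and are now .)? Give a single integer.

Answer: 24

Derivation:
Step 1: +5 fires, +2 burnt (F count now 5)
Step 2: +7 fires, +5 burnt (F count now 7)
Step 3: +5 fires, +7 burnt (F count now 5)
Step 4: +3 fires, +5 burnt (F count now 3)
Step 5: +3 fires, +3 burnt (F count now 3)
Step 6: +1 fires, +3 burnt (F count now 1)
Step 7: +0 fires, +1 burnt (F count now 0)
Fire out after step 7
Initially T: 25, now '.': 35
Total burnt (originally-T cells now '.'): 24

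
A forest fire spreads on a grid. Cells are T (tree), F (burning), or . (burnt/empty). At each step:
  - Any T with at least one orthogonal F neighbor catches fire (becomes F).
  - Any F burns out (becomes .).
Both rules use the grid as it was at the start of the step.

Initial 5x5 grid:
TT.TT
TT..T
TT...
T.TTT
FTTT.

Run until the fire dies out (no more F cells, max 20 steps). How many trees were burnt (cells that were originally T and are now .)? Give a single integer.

Step 1: +2 fires, +1 burnt (F count now 2)
Step 2: +2 fires, +2 burnt (F count now 2)
Step 3: +4 fires, +2 burnt (F count now 4)
Step 4: +3 fires, +4 burnt (F count now 3)
Step 5: +2 fires, +3 burnt (F count now 2)
Step 6: +0 fires, +2 burnt (F count now 0)
Fire out after step 6
Initially T: 16, now '.': 22
Total burnt (originally-T cells now '.'): 13

Answer: 13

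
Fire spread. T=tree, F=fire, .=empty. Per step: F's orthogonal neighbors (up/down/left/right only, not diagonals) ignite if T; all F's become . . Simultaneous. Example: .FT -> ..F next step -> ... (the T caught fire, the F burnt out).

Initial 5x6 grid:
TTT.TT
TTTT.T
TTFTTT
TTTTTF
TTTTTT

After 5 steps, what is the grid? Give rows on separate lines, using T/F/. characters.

Step 1: 7 trees catch fire, 2 burn out
  TTT.TT
  TTFT.T
  TF.FTF
  TTFTF.
  TTTTTF
Step 2: 10 trees catch fire, 7 burn out
  TTF.TT
  TF.F.F
  F...F.
  TF.F..
  TTFTF.
Step 3: 6 trees catch fire, 10 burn out
  TF..TF
  F.....
  ......
  F.....
  TF.F..
Step 4: 3 trees catch fire, 6 burn out
  F...F.
  ......
  ......
  ......
  F.....
Step 5: 0 trees catch fire, 3 burn out
  ......
  ......
  ......
  ......
  ......

......
......
......
......
......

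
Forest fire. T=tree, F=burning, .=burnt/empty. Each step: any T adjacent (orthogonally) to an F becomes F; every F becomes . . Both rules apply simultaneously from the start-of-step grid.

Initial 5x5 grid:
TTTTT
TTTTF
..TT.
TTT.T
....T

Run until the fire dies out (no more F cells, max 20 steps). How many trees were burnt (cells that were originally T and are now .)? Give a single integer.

Answer: 14

Derivation:
Step 1: +2 fires, +1 burnt (F count now 2)
Step 2: +3 fires, +2 burnt (F count now 3)
Step 3: +3 fires, +3 burnt (F count now 3)
Step 4: +3 fires, +3 burnt (F count now 3)
Step 5: +2 fires, +3 burnt (F count now 2)
Step 6: +1 fires, +2 burnt (F count now 1)
Step 7: +0 fires, +1 burnt (F count now 0)
Fire out after step 7
Initially T: 16, now '.': 23
Total burnt (originally-T cells now '.'): 14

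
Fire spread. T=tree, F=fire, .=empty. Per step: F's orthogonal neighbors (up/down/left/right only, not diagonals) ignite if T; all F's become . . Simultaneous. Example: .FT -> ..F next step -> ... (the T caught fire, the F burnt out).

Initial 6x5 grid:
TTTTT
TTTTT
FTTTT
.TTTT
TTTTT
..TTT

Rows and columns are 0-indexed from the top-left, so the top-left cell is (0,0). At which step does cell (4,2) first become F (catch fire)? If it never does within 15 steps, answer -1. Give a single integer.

Step 1: cell (4,2)='T' (+2 fires, +1 burnt)
Step 2: cell (4,2)='T' (+4 fires, +2 burnt)
Step 3: cell (4,2)='T' (+5 fires, +4 burnt)
Step 4: cell (4,2)='F' (+6 fires, +5 burnt)
  -> target ignites at step 4
Step 5: cell (4,2)='.' (+5 fires, +6 burnt)
Step 6: cell (4,2)='.' (+3 fires, +5 burnt)
Step 7: cell (4,2)='.' (+1 fires, +3 burnt)
Step 8: cell (4,2)='.' (+0 fires, +1 burnt)
  fire out at step 8

4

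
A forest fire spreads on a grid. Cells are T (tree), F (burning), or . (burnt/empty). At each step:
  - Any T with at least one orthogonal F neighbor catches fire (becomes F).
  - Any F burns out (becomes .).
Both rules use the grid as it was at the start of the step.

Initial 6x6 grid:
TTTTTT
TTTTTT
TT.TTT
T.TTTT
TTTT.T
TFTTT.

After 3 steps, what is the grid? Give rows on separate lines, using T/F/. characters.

Step 1: 3 trees catch fire, 1 burn out
  TTTTTT
  TTTTTT
  TT.TTT
  T.TTTT
  TFTT.T
  F.FTT.
Step 2: 3 trees catch fire, 3 burn out
  TTTTTT
  TTTTTT
  TT.TTT
  T.TTTT
  F.FT.T
  ...FT.
Step 3: 4 trees catch fire, 3 burn out
  TTTTTT
  TTTTTT
  TT.TTT
  F.FTTT
  ...F.T
  ....F.

TTTTTT
TTTTTT
TT.TTT
F.FTTT
...F.T
....F.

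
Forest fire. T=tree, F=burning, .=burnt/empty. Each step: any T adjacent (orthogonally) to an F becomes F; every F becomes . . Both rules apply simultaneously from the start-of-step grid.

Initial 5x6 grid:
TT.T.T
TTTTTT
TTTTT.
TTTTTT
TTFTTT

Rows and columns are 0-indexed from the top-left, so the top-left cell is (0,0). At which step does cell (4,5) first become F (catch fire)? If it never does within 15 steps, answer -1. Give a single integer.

Step 1: cell (4,5)='T' (+3 fires, +1 burnt)
Step 2: cell (4,5)='T' (+5 fires, +3 burnt)
Step 3: cell (4,5)='F' (+6 fires, +5 burnt)
  -> target ignites at step 3
Step 4: cell (4,5)='.' (+5 fires, +6 burnt)
Step 5: cell (4,5)='.' (+4 fires, +5 burnt)
Step 6: cell (4,5)='.' (+2 fires, +4 burnt)
Step 7: cell (4,5)='.' (+1 fires, +2 burnt)
Step 8: cell (4,5)='.' (+0 fires, +1 burnt)
  fire out at step 8

3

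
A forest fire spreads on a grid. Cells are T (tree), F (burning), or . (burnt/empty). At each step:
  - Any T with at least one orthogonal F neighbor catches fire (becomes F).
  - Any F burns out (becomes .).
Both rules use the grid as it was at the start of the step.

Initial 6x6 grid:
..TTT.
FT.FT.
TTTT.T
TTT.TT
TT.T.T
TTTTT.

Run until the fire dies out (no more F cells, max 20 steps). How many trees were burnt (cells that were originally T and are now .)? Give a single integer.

Step 1: +5 fires, +2 burnt (F count now 5)
Step 2: +5 fires, +5 burnt (F count now 5)
Step 3: +3 fires, +5 burnt (F count now 3)
Step 4: +2 fires, +3 burnt (F count now 2)
Step 5: +1 fires, +2 burnt (F count now 1)
Step 6: +1 fires, +1 burnt (F count now 1)
Step 7: +1 fires, +1 burnt (F count now 1)
Step 8: +2 fires, +1 burnt (F count now 2)
Step 9: +0 fires, +2 burnt (F count now 0)
Fire out after step 9
Initially T: 24, now '.': 32
Total burnt (originally-T cells now '.'): 20

Answer: 20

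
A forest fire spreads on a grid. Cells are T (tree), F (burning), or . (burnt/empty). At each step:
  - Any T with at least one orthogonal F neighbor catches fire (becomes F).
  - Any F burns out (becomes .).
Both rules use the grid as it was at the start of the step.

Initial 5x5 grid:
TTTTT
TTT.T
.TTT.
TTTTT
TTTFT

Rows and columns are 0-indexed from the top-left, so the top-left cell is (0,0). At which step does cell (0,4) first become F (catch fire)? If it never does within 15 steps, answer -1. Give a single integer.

Step 1: cell (0,4)='T' (+3 fires, +1 burnt)
Step 2: cell (0,4)='T' (+4 fires, +3 burnt)
Step 3: cell (0,4)='T' (+3 fires, +4 burnt)
Step 4: cell (0,4)='T' (+3 fires, +3 burnt)
Step 5: cell (0,4)='T' (+2 fires, +3 burnt)
Step 6: cell (0,4)='T' (+3 fires, +2 burnt)
Step 7: cell (0,4)='F' (+2 fires, +3 burnt)
  -> target ignites at step 7
Step 8: cell (0,4)='.' (+1 fires, +2 burnt)
Step 9: cell (0,4)='.' (+0 fires, +1 burnt)
  fire out at step 9

7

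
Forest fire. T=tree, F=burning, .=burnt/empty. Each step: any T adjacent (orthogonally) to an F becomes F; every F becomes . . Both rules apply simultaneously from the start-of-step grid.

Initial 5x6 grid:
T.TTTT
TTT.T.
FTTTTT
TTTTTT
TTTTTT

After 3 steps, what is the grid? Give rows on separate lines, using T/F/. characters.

Step 1: 3 trees catch fire, 1 burn out
  T.TTTT
  FTT.T.
  .FTTTT
  FTTTTT
  TTTTTT
Step 2: 5 trees catch fire, 3 burn out
  F.TTTT
  .FT.T.
  ..FTTT
  .FTTTT
  FTTTTT
Step 3: 4 trees catch fire, 5 burn out
  ..TTTT
  ..F.T.
  ...FTT
  ..FTTT
  .FTTTT

..TTTT
..F.T.
...FTT
..FTTT
.FTTTT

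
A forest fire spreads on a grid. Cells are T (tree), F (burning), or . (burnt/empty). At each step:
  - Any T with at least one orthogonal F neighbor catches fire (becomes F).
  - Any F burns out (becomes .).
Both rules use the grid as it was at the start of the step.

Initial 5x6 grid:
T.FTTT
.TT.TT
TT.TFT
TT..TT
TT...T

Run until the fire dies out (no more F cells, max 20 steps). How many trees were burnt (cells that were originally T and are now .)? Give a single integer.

Step 1: +6 fires, +2 burnt (F count now 6)
Step 2: +4 fires, +6 burnt (F count now 4)
Step 3: +3 fires, +4 burnt (F count now 3)
Step 4: +2 fires, +3 burnt (F count now 2)
Step 5: +2 fires, +2 burnt (F count now 2)
Step 6: +1 fires, +2 burnt (F count now 1)
Step 7: +0 fires, +1 burnt (F count now 0)
Fire out after step 7
Initially T: 19, now '.': 29
Total burnt (originally-T cells now '.'): 18

Answer: 18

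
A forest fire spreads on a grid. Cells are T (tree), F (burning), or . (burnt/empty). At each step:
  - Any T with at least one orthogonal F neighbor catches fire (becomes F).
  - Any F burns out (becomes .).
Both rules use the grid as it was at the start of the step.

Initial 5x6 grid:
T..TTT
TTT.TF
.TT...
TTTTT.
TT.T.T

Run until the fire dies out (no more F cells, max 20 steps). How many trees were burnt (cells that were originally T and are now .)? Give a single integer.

Answer: 4

Derivation:
Step 1: +2 fires, +1 burnt (F count now 2)
Step 2: +1 fires, +2 burnt (F count now 1)
Step 3: +1 fires, +1 burnt (F count now 1)
Step 4: +0 fires, +1 burnt (F count now 0)
Fire out after step 4
Initially T: 19, now '.': 15
Total burnt (originally-T cells now '.'): 4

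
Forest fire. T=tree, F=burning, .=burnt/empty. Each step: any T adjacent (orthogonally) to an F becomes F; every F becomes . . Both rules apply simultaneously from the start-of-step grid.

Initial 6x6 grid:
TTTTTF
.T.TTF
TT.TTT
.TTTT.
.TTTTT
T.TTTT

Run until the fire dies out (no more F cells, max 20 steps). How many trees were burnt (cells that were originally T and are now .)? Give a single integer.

Step 1: +3 fires, +2 burnt (F count now 3)
Step 2: +3 fires, +3 burnt (F count now 3)
Step 3: +3 fires, +3 burnt (F count now 3)
Step 4: +3 fires, +3 burnt (F count now 3)
Step 5: +6 fires, +3 burnt (F count now 6)
Step 6: +5 fires, +6 burnt (F count now 5)
Step 7: +3 fires, +5 burnt (F count now 3)
Step 8: +0 fires, +3 burnt (F count now 0)
Fire out after step 8
Initially T: 27, now '.': 35
Total burnt (originally-T cells now '.'): 26

Answer: 26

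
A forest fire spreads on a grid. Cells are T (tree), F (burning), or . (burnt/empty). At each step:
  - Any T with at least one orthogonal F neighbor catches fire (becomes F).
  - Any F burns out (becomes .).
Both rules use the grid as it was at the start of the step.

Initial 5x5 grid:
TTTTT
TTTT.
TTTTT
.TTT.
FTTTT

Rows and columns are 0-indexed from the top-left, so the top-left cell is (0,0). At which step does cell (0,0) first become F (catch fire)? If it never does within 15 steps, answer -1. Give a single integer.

Step 1: cell (0,0)='T' (+1 fires, +1 burnt)
Step 2: cell (0,0)='T' (+2 fires, +1 burnt)
Step 3: cell (0,0)='T' (+3 fires, +2 burnt)
Step 4: cell (0,0)='T' (+5 fires, +3 burnt)
Step 5: cell (0,0)='T' (+4 fires, +5 burnt)
Step 6: cell (0,0)='F' (+4 fires, +4 burnt)
  -> target ignites at step 6
Step 7: cell (0,0)='.' (+1 fires, +4 burnt)
Step 8: cell (0,0)='.' (+1 fires, +1 burnt)
Step 9: cell (0,0)='.' (+0 fires, +1 burnt)
  fire out at step 9

6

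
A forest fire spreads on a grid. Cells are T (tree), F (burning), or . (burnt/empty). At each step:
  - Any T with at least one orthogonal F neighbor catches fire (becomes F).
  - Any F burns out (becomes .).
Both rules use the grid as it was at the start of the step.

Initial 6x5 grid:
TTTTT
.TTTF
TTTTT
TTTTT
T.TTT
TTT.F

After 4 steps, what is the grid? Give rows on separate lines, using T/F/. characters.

Step 1: 4 trees catch fire, 2 burn out
  TTTTF
  .TTF.
  TTTTF
  TTTTT
  T.TTF
  TTT..
Step 2: 5 trees catch fire, 4 burn out
  TTTF.
  .TF..
  TTTF.
  TTTTF
  T.TF.
  TTT..
Step 3: 5 trees catch fire, 5 burn out
  TTF..
  .F...
  TTF..
  TTTF.
  T.F..
  TTT..
Step 4: 4 trees catch fire, 5 burn out
  TF...
  .....
  TF...
  TTF..
  T....
  TTF..

TF...
.....
TF...
TTF..
T....
TTF..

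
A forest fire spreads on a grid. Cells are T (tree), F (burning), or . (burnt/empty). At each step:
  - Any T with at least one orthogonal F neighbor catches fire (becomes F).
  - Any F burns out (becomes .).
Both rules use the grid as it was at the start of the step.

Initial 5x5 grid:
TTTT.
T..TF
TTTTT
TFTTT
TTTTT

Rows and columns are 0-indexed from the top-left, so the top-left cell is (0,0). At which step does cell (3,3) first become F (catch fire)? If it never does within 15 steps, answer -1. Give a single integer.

Step 1: cell (3,3)='T' (+6 fires, +2 burnt)
Step 2: cell (3,3)='F' (+8 fires, +6 burnt)
  -> target ignites at step 2
Step 3: cell (3,3)='.' (+4 fires, +8 burnt)
Step 4: cell (3,3)='.' (+2 fires, +4 burnt)
Step 5: cell (3,3)='.' (+0 fires, +2 burnt)
  fire out at step 5

2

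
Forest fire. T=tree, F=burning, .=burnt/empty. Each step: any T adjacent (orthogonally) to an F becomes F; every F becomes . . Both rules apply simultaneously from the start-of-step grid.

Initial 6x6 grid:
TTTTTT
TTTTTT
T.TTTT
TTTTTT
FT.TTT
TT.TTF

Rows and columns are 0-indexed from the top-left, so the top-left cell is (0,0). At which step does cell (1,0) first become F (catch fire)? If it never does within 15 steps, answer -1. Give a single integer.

Step 1: cell (1,0)='T' (+5 fires, +2 burnt)
Step 2: cell (1,0)='T' (+6 fires, +5 burnt)
Step 3: cell (1,0)='F' (+5 fires, +6 burnt)
  -> target ignites at step 3
Step 4: cell (1,0)='.' (+6 fires, +5 burnt)
Step 5: cell (1,0)='.' (+5 fires, +6 burnt)
Step 6: cell (1,0)='.' (+3 fires, +5 burnt)
Step 7: cell (1,0)='.' (+1 fires, +3 burnt)
Step 8: cell (1,0)='.' (+0 fires, +1 burnt)
  fire out at step 8

3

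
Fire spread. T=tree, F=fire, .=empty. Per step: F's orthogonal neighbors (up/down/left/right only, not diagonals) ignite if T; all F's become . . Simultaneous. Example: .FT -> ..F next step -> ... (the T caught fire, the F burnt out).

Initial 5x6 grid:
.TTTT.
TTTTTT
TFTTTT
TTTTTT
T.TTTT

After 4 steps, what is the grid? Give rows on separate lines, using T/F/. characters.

Step 1: 4 trees catch fire, 1 burn out
  .TTTT.
  TFTTTT
  F.FTTT
  TFTTTT
  T.TTTT
Step 2: 6 trees catch fire, 4 burn out
  .FTTT.
  F.FTTT
  ...FTT
  F.FTTT
  T.TTTT
Step 3: 6 trees catch fire, 6 burn out
  ..FTT.
  ...FTT
  ....FT
  ...FTT
  F.FTTT
Step 4: 5 trees catch fire, 6 burn out
  ...FT.
  ....FT
  .....F
  ....FT
  ...FTT

...FT.
....FT
.....F
....FT
...FTT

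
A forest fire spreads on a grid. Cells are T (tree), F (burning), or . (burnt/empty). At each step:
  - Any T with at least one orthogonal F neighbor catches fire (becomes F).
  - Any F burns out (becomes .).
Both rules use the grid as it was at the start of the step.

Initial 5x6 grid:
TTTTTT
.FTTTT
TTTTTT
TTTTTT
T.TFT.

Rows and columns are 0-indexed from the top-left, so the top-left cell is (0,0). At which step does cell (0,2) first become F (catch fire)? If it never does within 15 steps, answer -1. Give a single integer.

Step 1: cell (0,2)='T' (+6 fires, +2 burnt)
Step 2: cell (0,2)='F' (+9 fires, +6 burnt)
  -> target ignites at step 2
Step 3: cell (0,2)='.' (+5 fires, +9 burnt)
Step 4: cell (0,2)='.' (+4 fires, +5 burnt)
Step 5: cell (0,2)='.' (+1 fires, +4 burnt)
Step 6: cell (0,2)='.' (+0 fires, +1 burnt)
  fire out at step 6

2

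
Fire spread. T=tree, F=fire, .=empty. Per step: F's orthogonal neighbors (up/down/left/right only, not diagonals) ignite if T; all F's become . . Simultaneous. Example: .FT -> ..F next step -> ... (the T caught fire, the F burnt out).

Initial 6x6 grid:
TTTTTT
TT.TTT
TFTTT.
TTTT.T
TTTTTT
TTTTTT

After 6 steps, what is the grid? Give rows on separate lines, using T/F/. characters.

Step 1: 4 trees catch fire, 1 burn out
  TTTTTT
  TF.TTT
  F.FTT.
  TFTT.T
  TTTTTT
  TTTTTT
Step 2: 6 trees catch fire, 4 burn out
  TFTTTT
  F..TTT
  ...FT.
  F.FT.T
  TFTTTT
  TTTTTT
Step 3: 8 trees catch fire, 6 burn out
  F.FTTT
  ...FTT
  ....F.
  ...F.T
  F.FTTT
  TFTTTT
Step 4: 5 trees catch fire, 8 burn out
  ...FTT
  ....FT
  ......
  .....T
  ...FTT
  F.FTTT
Step 5: 4 trees catch fire, 5 burn out
  ....FT
  .....F
  ......
  .....T
  ....FT
  ...FTT
Step 6: 3 trees catch fire, 4 burn out
  .....F
  ......
  ......
  .....T
  .....F
  ....FT

.....F
......
......
.....T
.....F
....FT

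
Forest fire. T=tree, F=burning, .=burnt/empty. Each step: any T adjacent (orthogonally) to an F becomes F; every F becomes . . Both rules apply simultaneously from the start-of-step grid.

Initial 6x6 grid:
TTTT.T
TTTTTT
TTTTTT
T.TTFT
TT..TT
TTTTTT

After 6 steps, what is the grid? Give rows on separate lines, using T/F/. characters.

Step 1: 4 trees catch fire, 1 burn out
  TTTT.T
  TTTTTT
  TTTTFT
  T.TF.F
  TT..FT
  TTTTTT
Step 2: 6 trees catch fire, 4 burn out
  TTTT.T
  TTTTFT
  TTTF.F
  T.F...
  TT...F
  TTTTFT
Step 3: 5 trees catch fire, 6 burn out
  TTTT.T
  TTTF.F
  TTF...
  T.....
  TT....
  TTTF.F
Step 4: 5 trees catch fire, 5 burn out
  TTTF.F
  TTF...
  TF....
  T.....
  TT....
  TTF...
Step 5: 4 trees catch fire, 5 burn out
  TTF...
  TF....
  F.....
  T.....
  TT....
  TF....
Step 6: 5 trees catch fire, 4 burn out
  TF....
  F.....
  ......
  F.....
  TF....
  F.....

TF....
F.....
......
F.....
TF....
F.....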